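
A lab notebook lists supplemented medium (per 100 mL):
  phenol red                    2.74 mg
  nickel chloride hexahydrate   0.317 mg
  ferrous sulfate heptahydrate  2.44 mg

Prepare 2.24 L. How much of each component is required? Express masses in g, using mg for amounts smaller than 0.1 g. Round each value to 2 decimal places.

Ratio of target to recipe volume: 2240 / 100 = 22.4.
phenol red: 2.74 mg × (2240 mL / 100 mL) = 61.38 mg
nickel chloride hexahydrate: 0.317 mg × (2240 mL / 100 mL) = 7.10 mg
ferrous sulfate heptahydrate: 2.44 mg × (2240 mL / 100 mL) = 54.66 mg

phenol red 61.38 mg; nickel chloride hexahydrate 7.10 mg; ferrous sulfate heptahydrate 54.66 mg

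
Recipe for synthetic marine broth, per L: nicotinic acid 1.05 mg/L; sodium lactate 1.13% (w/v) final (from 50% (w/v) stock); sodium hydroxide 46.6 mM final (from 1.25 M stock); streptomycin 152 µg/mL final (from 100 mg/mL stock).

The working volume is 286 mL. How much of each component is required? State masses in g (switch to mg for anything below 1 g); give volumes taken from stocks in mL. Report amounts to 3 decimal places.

Target volume = 286 mL = 0.286 L.
nicotinic acid: 1.05 mg/L × 0.286 L = 0.300 mg
sodium lactate: C1V1 = C2V2 → 1.13% ÷ 50% × 286 mL = 6.464 mL
sodium hydroxide: C1V1 = C2V2 → 46.6 mM × 286 mL ÷ 1250 mM = 10.662 mL
streptomycin: V = C2·V2/C1 = 152 µg/mL × 286 mL ÷ 100000 µg/mL = 0.435 mL

nicotinic acid 0.300 mg; sodium lactate 6.464 mL; sodium hydroxide 10.662 mL; streptomycin 0.435 mL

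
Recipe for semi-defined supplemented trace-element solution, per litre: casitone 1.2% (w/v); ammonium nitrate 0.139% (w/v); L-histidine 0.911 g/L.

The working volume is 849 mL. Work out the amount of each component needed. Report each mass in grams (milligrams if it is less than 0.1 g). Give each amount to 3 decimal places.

casitone 10.188 g; ammonium nitrate 1.180 g; L-histidine 0.773 g

Target volume = 849 mL = 0.849 L.
casitone: 1.2% w/v = 12 g/L → 12 × 0.849 L = 10.188 g
ammonium nitrate: 0.139% w/v = 1.39 g/L → 1.39 × 0.849 L = 1.180 g
L-histidine: 0.911 g/L × 0.849 L = 0.773 g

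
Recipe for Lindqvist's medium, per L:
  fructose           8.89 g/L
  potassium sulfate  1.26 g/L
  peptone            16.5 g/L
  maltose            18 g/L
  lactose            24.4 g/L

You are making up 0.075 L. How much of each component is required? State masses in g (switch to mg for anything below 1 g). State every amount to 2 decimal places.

Working volume: 0.075 L.
fructose: 8.89 g/L × 0.075 L = 0.66675 g = 666.75 mg
potassium sulfate: 1.26 g/L × 0.075 L = 0.0945 g = 94.50 mg
peptone: 16.5 g/L × 0.075 L = 1.24 g
maltose: 18 g/L × 0.075 L = 1.35 g
lactose: 24.4 g/L × 0.075 L = 1.83 g

fructose 666.75 mg; potassium sulfate 94.50 mg; peptone 1.24 g; maltose 1.35 g; lactose 1.83 g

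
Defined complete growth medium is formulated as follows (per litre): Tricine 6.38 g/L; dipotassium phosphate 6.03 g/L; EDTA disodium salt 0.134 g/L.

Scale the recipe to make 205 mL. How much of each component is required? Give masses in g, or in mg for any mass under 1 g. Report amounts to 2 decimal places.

Tricine 1.31 g; dipotassium phosphate 1.24 g; EDTA disodium salt 27.47 mg

Target volume = 205 mL = 0.205 L.
Tricine: 6.38 g/L × 0.205 L = 1.31 g
dipotassium phosphate: 6.03 g/L × 0.205 L = 1.24 g
EDTA disodium salt: 0.134 g/L × 0.205 L = 0.02747 g = 27.47 mg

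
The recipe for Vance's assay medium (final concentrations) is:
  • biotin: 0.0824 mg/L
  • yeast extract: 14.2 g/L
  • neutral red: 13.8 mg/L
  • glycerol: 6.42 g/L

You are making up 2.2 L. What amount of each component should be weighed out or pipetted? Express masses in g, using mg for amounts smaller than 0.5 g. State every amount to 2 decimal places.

biotin 0.18 mg; yeast extract 31.24 g; neutral red 30.36 mg; glycerol 14.12 g

Scale factor relative to 1 L: 2.2.
biotin: 0.0824 mg/L × 2.2 L = 0.18 mg
yeast extract: 14.2 g/L × 2.2 L = 31.24 g
neutral red: 13.8 mg/L × 2.2 L = 30.36 mg
glycerol: 6.42 g/L × 2.2 L = 14.12 g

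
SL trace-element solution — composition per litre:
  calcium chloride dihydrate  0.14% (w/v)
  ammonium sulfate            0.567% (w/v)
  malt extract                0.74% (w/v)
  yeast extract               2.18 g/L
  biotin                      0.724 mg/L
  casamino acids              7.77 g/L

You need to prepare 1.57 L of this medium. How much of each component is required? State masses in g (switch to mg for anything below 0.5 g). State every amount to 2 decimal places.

Scale factor relative to 1 L: 1.57.
calcium chloride dihydrate: 0.14% w/v = 1.4 g/L → 1.4 × 1.57 L = 2.20 g
ammonium sulfate: 0.567 g per 100 mL × 1570 mL ÷ 100 = 8.90 g
malt extract: 0.74 g per 100 mL × 1570 mL ÷ 100 = 11.62 g
yeast extract: 2.18 g/L × 1.57 L = 3.42 g
biotin: 0.724 mg/L × 1.57 L = 1.14 mg
casamino acids: 7.77 g/L × 1.57 L = 12.20 g

calcium chloride dihydrate 2.20 g; ammonium sulfate 8.90 g; malt extract 11.62 g; yeast extract 3.42 g; biotin 1.14 mg; casamino acids 12.20 g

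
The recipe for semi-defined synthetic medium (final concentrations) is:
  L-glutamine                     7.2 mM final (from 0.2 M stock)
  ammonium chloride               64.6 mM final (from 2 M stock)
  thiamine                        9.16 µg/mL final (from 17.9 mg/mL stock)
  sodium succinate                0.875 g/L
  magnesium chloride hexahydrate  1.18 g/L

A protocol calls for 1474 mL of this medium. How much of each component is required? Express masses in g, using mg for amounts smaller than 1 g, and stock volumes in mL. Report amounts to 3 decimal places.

L-glutamine 53.064 mL; ammonium chloride 47.610 mL; thiamine 0.754 mL; sodium succinate 1.290 g; magnesium chloride hexahydrate 1.739 g

Working volume: 1474 mL = 1.474 L.
L-glutamine: V = C2·V2/C1 = 7.2 mM × 1474 mL ÷ 200 mM = 53.064 mL
ammonium chloride: C1V1 = C2V2 → 64.6 mM × 1474 mL ÷ 2000 mM = 47.610 mL
thiamine: V = C2·V2/C1 = 9.16 µg/mL × 1474 mL ÷ 17900 µg/mL = 0.754 mL
sodium succinate: 0.875 g/L × 1.474 L = 1.290 g
magnesium chloride hexahydrate: 1.18 g/L × 1.474 L = 1.739 g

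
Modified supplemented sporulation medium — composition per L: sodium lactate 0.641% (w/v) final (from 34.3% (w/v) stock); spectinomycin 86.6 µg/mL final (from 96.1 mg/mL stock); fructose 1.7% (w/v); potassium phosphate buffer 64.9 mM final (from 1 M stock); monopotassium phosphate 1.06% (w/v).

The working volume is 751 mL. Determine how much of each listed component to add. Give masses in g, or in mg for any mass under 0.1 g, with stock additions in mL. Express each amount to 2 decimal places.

Working volume: 751 mL = 0.751 L.
sodium lactate: C1V1 = C2V2 → 0.641% ÷ 34.3% × 751 mL = 14.03 mL
spectinomycin: dilute stock: 86.6 µg/mL × 751 mL ÷ 96100 µg/mL = 0.68 mL
fructose: 1.7% w/v = 17 g/L → 17 × 0.751 L = 12.77 g
potassium phosphate buffer: V = C2·V2/C1 = 64.9 mM × 751 mL ÷ 1000 mM = 48.74 mL
monopotassium phosphate: 1.06% w/v = 10.6 g/L → 10.6 × 0.751 L = 7.96 g

sodium lactate 14.03 mL; spectinomycin 0.68 mL; fructose 12.77 g; potassium phosphate buffer 48.74 mL; monopotassium phosphate 7.96 g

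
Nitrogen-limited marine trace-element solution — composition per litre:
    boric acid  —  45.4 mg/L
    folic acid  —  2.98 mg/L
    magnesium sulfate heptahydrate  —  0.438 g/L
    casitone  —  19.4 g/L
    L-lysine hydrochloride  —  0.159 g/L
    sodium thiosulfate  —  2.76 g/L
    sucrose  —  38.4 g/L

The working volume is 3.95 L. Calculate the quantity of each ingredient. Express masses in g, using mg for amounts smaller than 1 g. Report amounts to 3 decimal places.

Scale factor relative to 1 L: 3.95.
boric acid: 45.4 mg/L × 3.95 L = 179.330 mg
folic acid: 2.98 mg/L × 3.95 L = 11.771 mg
magnesium sulfate heptahydrate: 0.438 g/L × 3.95 L = 1.730 g
casitone: 19.4 g/L × 3.95 L = 76.630 g
L-lysine hydrochloride: 0.159 g/L × 3.95 L = 0.62805 g = 628.050 mg
sodium thiosulfate: 2.76 g/L × 3.95 L = 10.902 g
sucrose: 38.4 g/L × 3.95 L = 151.680 g

boric acid 179.330 mg; folic acid 11.771 mg; magnesium sulfate heptahydrate 1.730 g; casitone 76.630 g; L-lysine hydrochloride 628.050 mg; sodium thiosulfate 10.902 g; sucrose 151.680 g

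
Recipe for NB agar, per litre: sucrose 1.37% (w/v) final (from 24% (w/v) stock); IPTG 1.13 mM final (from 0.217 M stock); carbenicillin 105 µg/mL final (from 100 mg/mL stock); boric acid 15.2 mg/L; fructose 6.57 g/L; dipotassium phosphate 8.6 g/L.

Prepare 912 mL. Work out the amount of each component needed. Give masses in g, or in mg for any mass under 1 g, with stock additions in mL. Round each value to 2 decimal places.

Target volume = 912 mL = 0.912 L.
sucrose: dilute stock: 1.37% ÷ 24% × 912 mL = 52.06 mL
IPTG: dilute stock: 1.13 mM × 912 mL ÷ 217 mM = 4.75 mL
carbenicillin: C1V1 = C2V2 → 105 µg/mL × 912 mL ÷ 100000 µg/mL = 0.96 mL
boric acid: 15.2 mg/L × 0.912 L = 13.86 mg
fructose: 6.57 g/L × 0.912 L = 5.99 g
dipotassium phosphate: 8.6 g/L × 0.912 L = 7.84 g

sucrose 52.06 mL; IPTG 4.75 mL; carbenicillin 0.96 mL; boric acid 13.86 mg; fructose 5.99 g; dipotassium phosphate 7.84 g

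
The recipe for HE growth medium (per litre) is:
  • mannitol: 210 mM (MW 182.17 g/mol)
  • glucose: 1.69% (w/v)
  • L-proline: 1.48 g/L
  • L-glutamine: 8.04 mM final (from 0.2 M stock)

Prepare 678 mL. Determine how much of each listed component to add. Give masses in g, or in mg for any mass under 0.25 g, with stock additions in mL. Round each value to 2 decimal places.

mannitol 25.94 g; glucose 11.46 g; L-proline 1.00 g; L-glutamine 27.26 mL

Working volume: 678 mL = 0.678 L.
mannitol: 210 mmol/L × 182.17 g/mol × 0.678 L ÷ 1000 = 25.94 g
glucose: 1.69% w/v = 16.9 g/L → 16.9 × 0.678 L = 11.46 g
L-proline: 1.48 g/L × 0.678 L = 1.00 g
L-glutamine: C1V1 = C2V2 → 8.04 mM × 678 mL ÷ 200 mM = 27.26 mL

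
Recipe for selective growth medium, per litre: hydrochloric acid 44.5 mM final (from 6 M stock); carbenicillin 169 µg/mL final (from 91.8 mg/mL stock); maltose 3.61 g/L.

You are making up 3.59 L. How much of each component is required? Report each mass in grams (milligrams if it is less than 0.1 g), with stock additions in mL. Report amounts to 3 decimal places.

Scale factor relative to 1 L: 3.59.
hydrochloric acid: V = C2·V2/C1 = 44.5 mM × 3590 mL ÷ 6000 mM = 26.626 mL
carbenicillin: C1V1 = C2V2 → 169 µg/mL × 3590 mL ÷ 91800 µg/mL = 6.609 mL
maltose: 3.61 g/L × 3.59 L = 12.960 g

hydrochloric acid 26.626 mL; carbenicillin 6.609 mL; maltose 12.960 g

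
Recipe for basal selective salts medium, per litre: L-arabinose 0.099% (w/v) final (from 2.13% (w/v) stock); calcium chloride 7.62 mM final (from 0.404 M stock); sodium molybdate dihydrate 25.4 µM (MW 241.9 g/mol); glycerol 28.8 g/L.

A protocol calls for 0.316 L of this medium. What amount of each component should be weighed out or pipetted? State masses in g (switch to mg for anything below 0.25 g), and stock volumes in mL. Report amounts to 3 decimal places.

L-arabinose 14.687 mL; calcium chloride 5.960 mL; sodium molybdate dihydrate 1.942 mg; glycerol 9.101 g

Scale factor relative to 1 L: 0.316.
L-arabinose: C1V1 = C2V2 → 0.099% ÷ 2.13% × 316 mL = 14.687 mL
calcium chloride: V = C2·V2/C1 = 7.62 mM × 316 mL ÷ 404 mM = 5.960 mL
sodium molybdate dihydrate: 25.4 µmol/L × 241.9 g/mol × 0.316 L ÷ 1000 = 1.942 mg
glycerol: 28.8 g/L × 0.316 L = 9.101 g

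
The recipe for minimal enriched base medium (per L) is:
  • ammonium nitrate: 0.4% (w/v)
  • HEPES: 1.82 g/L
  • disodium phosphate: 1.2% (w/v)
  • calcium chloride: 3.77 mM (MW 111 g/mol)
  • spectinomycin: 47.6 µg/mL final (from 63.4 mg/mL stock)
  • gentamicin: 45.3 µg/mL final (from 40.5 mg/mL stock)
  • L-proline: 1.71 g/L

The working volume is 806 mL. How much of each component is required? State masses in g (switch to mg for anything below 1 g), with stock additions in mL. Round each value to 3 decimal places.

ammonium nitrate 3.224 g; HEPES 1.467 g; disodium phosphate 9.672 g; calcium chloride 337.287 mg; spectinomycin 0.605 mL; gentamicin 0.902 mL; L-proline 1.378 g

Target volume = 806 mL = 0.806 L.
ammonium nitrate: 0.4% w/v = 4 g/L → 4 × 0.806 L = 3.224 g
HEPES: 1.82 g/L × 0.806 L = 1.467 g
disodium phosphate: 1.2 g per 100 mL × 806 mL ÷ 100 = 9.672 g
calcium chloride: 3.77 mmol/L × 111 mg/mmol × 0.806 L = 337.287 mg
spectinomycin: C1V1 = C2V2 → 47.6 µg/mL × 806 mL ÷ 63400 µg/mL = 0.605 mL
gentamicin: V = C2·V2/C1 = 45.3 µg/mL × 806 mL ÷ 40500 µg/mL = 0.902 mL
L-proline: 1.71 g/L × 0.806 L = 1.378 g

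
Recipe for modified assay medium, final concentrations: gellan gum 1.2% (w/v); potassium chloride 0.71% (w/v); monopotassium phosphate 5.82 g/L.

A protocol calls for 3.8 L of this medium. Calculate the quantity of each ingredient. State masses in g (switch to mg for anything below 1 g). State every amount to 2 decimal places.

Scale factor relative to 1 L: 3.8.
gellan gum: 1.2 g per 100 mL × 3800 mL ÷ 100 = 45.60 g
potassium chloride: 0.71% w/v = 7.1 g/L → 7.1 × 3.8 L = 26.98 g
monopotassium phosphate: 5.82 g/L × 3.8 L = 22.12 g

gellan gum 45.60 g; potassium chloride 26.98 g; monopotassium phosphate 22.12 g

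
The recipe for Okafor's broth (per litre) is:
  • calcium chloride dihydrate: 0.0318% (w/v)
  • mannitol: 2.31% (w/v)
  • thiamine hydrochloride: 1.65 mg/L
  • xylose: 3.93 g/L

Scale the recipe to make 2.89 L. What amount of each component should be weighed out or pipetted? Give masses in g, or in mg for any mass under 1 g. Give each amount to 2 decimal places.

calcium chloride dihydrate 919.02 mg; mannitol 66.76 g; thiamine hydrochloride 4.77 mg; xylose 11.36 g

Working volume: 2.89 L.
calcium chloride dihydrate: 0.0318 g per 100 mL × 2890 mL ÷ 100 = 0.91902 g = 919.02 mg
mannitol: 2.31% w/v = 23.1 g/L → 23.1 × 2.89 L = 66.76 g
thiamine hydrochloride: 1.65 mg/L × 2.89 L = 4.77 mg
xylose: 3.93 g/L × 2.89 L = 11.36 g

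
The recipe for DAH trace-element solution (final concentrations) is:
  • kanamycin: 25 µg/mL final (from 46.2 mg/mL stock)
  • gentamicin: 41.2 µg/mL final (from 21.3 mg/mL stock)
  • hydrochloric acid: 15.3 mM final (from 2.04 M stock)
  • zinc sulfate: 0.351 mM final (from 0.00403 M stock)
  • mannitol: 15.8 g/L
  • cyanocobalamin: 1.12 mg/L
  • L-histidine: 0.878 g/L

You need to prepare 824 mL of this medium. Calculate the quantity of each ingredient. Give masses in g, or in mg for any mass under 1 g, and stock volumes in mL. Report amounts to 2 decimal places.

Target volume = 824 mL = 0.824 L.
kanamycin: V = C2·V2/C1 = 25 µg/mL × 824 mL ÷ 46200 µg/mL = 0.45 mL
gentamicin: dilute stock: 41.2 µg/mL × 824 mL ÷ 21300 µg/mL = 1.59 mL
hydrochloric acid: V = C2·V2/C1 = 15.3 mM × 824 mL ÷ 2040 mM = 6.18 mL
zinc sulfate: V = C2·V2/C1 = 0.351 mM × 824 mL ÷ 4.03 mM = 71.77 mL
mannitol: 15.8 g/L × 0.824 L = 13.02 g
cyanocobalamin: 1.12 mg/L × 0.824 L = 0.92 mg
L-histidine: 0.878 g/L × 0.824 L = 0.723472 g = 723.47 mg

kanamycin 0.45 mL; gentamicin 1.59 mL; hydrochloric acid 6.18 mL; zinc sulfate 71.77 mL; mannitol 13.02 g; cyanocobalamin 0.92 mg; L-histidine 723.47 mg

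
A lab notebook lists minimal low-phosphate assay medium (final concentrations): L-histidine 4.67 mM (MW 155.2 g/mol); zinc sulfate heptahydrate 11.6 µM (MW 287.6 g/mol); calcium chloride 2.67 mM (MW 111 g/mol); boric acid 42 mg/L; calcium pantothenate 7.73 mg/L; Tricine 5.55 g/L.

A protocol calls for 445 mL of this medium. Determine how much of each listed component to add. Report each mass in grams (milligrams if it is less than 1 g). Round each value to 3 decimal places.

Target volume = 445 mL = 0.445 L.
L-histidine: 4.67 mmol/L × 155.2 mg/mmol × 0.445 L = 322.529 mg
zinc sulfate heptahydrate: 11.6 µmol/L × 287.6 g/mol × 0.445 L ÷ 1000 = 1.485 mg
calcium chloride: 2.67 mmol/L × 111 mg/mmol × 0.445 L = 131.885 mg
boric acid: 42 mg/L × 0.445 L = 18.690 mg
calcium pantothenate: 7.73 mg/L × 0.445 L = 3.440 mg
Tricine: 5.55 g/L × 0.445 L = 2.470 g

L-histidine 322.529 mg; zinc sulfate heptahydrate 1.485 mg; calcium chloride 131.885 mg; boric acid 18.690 mg; calcium pantothenate 3.440 mg; Tricine 2.470 g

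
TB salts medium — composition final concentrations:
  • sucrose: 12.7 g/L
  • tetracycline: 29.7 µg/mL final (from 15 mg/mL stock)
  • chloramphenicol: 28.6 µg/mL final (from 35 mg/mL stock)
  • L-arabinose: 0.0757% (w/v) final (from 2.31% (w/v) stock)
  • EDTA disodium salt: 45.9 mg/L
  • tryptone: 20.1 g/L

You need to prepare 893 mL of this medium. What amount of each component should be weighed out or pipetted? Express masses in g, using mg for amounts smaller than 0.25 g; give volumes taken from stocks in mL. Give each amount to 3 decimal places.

Scale factor relative to 1 L: 0.893.
sucrose: 12.7 g/L × 0.893 L = 11.341 g
tetracycline: dilute stock: 29.7 µg/mL × 893 mL ÷ 15000 µg/mL = 1.768 mL
chloramphenicol: C1V1 = C2V2 → 28.6 µg/mL × 893 mL ÷ 35000 µg/mL = 0.730 mL
L-arabinose: dilute stock: 0.0757% ÷ 2.31% × 893 mL = 29.264 mL
EDTA disodium salt: 45.9 mg/L × 0.893 L = 40.989 mg
tryptone: 20.1 g/L × 0.893 L = 17.949 g

sucrose 11.341 g; tetracycline 1.768 mL; chloramphenicol 0.730 mL; L-arabinose 29.264 mL; EDTA disodium salt 40.989 mg; tryptone 17.949 g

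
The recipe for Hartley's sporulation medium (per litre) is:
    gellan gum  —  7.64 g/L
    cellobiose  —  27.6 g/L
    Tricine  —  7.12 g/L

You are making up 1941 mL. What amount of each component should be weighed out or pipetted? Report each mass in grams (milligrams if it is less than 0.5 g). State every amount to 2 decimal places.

gellan gum 14.83 g; cellobiose 53.57 g; Tricine 13.82 g

Target volume = 1941 mL = 1.941 L.
gellan gum: 7.64 g/L × 1.941 L = 14.83 g
cellobiose: 27.6 g/L × 1.941 L = 53.57 g
Tricine: 7.12 g/L × 1.941 L = 13.82 g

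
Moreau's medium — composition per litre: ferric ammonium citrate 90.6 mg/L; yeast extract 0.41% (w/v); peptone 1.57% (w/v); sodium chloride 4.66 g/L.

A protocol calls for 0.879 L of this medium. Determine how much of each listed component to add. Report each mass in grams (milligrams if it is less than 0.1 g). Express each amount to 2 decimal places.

ferric ammonium citrate 79.64 mg; yeast extract 3.60 g; peptone 13.80 g; sodium chloride 4.10 g

Working volume: 0.879 L.
ferric ammonium citrate: 90.6 mg/L × 0.879 L = 79.64 mg
yeast extract: 0.41% w/v = 4.1 g/L → 4.1 × 0.879 L = 3.60 g
peptone: 1.57% w/v = 15.7 g/L → 15.7 × 0.879 L = 13.80 g
sodium chloride: 4.66 g/L × 0.879 L = 4.10 g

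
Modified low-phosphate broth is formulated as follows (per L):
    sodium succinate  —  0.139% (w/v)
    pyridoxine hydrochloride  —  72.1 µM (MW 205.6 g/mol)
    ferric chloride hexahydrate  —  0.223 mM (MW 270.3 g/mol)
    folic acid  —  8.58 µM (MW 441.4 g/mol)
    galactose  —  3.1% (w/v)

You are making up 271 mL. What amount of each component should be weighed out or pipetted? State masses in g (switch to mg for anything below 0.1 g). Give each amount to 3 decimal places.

Target volume = 271 mL = 0.271 L.
sodium succinate: 0.139% w/v = 1.39 g/L → 1.39 × 0.271 L = 0.377 g
pyridoxine hydrochloride: 72.1 µmol/L × 205.6 g/mol × 0.271 L ÷ 1000 = 4.017 mg
ferric chloride hexahydrate: 0.223 mmol/L × 270.3 mg/mmol × 0.271 L = 16.335 mg
folic acid: 8.58 µmol/L × 441.4 g/mol × 0.271 L ÷ 1000 = 1.026 mg
galactose: 3.1 g per 100 mL × 271 mL ÷ 100 = 8.401 g

sodium succinate 0.377 g; pyridoxine hydrochloride 4.017 mg; ferric chloride hexahydrate 16.335 mg; folic acid 1.026 mg; galactose 8.401 g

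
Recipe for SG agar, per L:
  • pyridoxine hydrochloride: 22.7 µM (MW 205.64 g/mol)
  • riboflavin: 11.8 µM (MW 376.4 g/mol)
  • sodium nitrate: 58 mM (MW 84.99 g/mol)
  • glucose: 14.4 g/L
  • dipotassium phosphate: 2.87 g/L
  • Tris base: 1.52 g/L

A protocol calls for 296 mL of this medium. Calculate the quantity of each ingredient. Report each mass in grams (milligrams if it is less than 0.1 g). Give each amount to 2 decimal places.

Working volume: 296 mL = 0.296 L.
pyridoxine hydrochloride: 22.7 µmol/L × 205.64 g/mol × 0.296 L ÷ 1000 = 1.38 mg
riboflavin: 11.8 µmol/L × 376.4 g/mol × 0.296 L ÷ 1000 = 1.31 mg
sodium nitrate: 58 mmol/L × 84.99 g/mol × 0.296 L ÷ 1000 = 1.46 g
glucose: 14.4 g/L × 0.296 L = 4.26 g
dipotassium phosphate: 2.87 g/L × 0.296 L = 0.85 g
Tris base: 1.52 g/L × 0.296 L = 0.45 g

pyridoxine hydrochloride 1.38 mg; riboflavin 1.31 mg; sodium nitrate 1.46 g; glucose 4.26 g; dipotassium phosphate 0.85 g; Tris base 0.45 g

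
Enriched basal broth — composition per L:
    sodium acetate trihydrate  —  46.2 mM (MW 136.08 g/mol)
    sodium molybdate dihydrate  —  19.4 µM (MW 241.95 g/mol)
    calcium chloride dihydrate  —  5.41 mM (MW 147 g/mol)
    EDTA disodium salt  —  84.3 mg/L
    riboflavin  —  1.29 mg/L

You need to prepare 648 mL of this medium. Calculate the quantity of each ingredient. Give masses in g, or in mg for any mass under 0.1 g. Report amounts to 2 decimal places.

Scale factor relative to 1 L: 0.648.
sodium acetate trihydrate: 46.2 mmol/L × 136.08 g/mol × 0.648 L ÷ 1000 = 4.07 g
sodium molybdate dihydrate: 19.4 µmol/L × 241.95 g/mol × 0.648 L ÷ 1000 = 3.04 mg
calcium chloride dihydrate: 5.41 mmol/L × 147 g/mol × 0.648 L ÷ 1000 = 0.52 g
EDTA disodium salt: 84.3 mg/L × 0.648 L = 54.63 mg
riboflavin: 1.29 mg/L × 0.648 L = 0.84 mg

sodium acetate trihydrate 4.07 g; sodium molybdate dihydrate 3.04 mg; calcium chloride dihydrate 0.52 g; EDTA disodium salt 54.63 mg; riboflavin 0.84 mg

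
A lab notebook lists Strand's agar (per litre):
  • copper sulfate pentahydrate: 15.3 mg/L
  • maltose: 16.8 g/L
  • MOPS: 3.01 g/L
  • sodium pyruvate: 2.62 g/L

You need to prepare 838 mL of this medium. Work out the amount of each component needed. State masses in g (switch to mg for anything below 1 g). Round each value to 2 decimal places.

copper sulfate pentahydrate 12.82 mg; maltose 14.08 g; MOPS 2.52 g; sodium pyruvate 2.20 g

Scale factor relative to 1 L: 0.838.
copper sulfate pentahydrate: 15.3 mg/L × 0.838 L = 12.82 mg
maltose: 16.8 g/L × 0.838 L = 14.08 g
MOPS: 3.01 g/L × 0.838 L = 2.52 g
sodium pyruvate: 2.62 g/L × 0.838 L = 2.20 g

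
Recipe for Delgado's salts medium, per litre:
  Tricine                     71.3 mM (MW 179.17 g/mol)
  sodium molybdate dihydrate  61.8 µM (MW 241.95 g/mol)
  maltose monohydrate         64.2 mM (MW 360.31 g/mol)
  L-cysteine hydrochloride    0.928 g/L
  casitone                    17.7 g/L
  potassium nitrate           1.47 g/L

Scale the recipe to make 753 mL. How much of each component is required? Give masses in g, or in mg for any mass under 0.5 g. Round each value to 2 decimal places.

Scale factor relative to 1 L: 0.753.
Tricine: 71.3 mmol/L × 179.17 g/mol × 0.753 L ÷ 1000 = 9.62 g
sodium molybdate dihydrate: 61.8 µmol/L × 241.95 g/mol × 0.753 L ÷ 1000 = 11.26 mg
maltose monohydrate: 64.2 mmol/L × 360.31 g/mol × 0.753 L ÷ 1000 = 17.42 g
L-cysteine hydrochloride: 0.928 g/L × 0.753 L = 0.70 g
casitone: 17.7 g/L × 0.753 L = 13.33 g
potassium nitrate: 1.47 g/L × 0.753 L = 1.11 g

Tricine 9.62 g; sodium molybdate dihydrate 11.26 mg; maltose monohydrate 17.42 g; L-cysteine hydrochloride 0.70 g; casitone 13.33 g; potassium nitrate 1.11 g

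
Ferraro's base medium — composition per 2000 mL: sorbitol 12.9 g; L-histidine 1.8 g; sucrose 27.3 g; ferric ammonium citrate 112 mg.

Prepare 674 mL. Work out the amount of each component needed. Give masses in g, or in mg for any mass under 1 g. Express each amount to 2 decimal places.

Ratio of target to recipe volume: 674 / 2000 = 0.337.
sorbitol: 12.9 g × (674 mL / 2000 mL) = 4.35 g
L-histidine: 1.8 g × (674 mL / 2000 mL) = 0.6066 g = 606.60 mg
sucrose: 27.3 g × (674 mL / 2000 mL) = 9.20 g
ferric ammonium citrate: 112 mg × (674 mL / 2000 mL) = 37.74 mg

sorbitol 4.35 g; L-histidine 606.60 mg; sucrose 9.20 g; ferric ammonium citrate 37.74 mg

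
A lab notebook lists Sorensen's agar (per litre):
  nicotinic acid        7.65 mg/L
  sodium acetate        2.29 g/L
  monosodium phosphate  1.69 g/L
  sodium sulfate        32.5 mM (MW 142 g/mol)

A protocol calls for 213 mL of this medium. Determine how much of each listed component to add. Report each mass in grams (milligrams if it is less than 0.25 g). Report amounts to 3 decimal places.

Scale factor relative to 1 L: 0.213.
nicotinic acid: 7.65 mg/L × 0.213 L = 1.629 mg
sodium acetate: 2.29 g/L × 0.213 L = 0.488 g
monosodium phosphate: 1.69 g/L × 0.213 L = 0.360 g
sodium sulfate: 32.5 mmol/L × 142 g/mol × 0.213 L ÷ 1000 = 0.983 g

nicotinic acid 1.629 mg; sodium acetate 0.488 g; monosodium phosphate 0.360 g; sodium sulfate 0.983 g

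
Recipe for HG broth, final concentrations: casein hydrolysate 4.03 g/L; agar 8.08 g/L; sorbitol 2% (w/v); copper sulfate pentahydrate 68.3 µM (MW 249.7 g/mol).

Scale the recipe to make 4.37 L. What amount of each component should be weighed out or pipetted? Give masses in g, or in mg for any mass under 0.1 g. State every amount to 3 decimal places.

Working volume: 4.37 L.
casein hydrolysate: 4.03 g/L × 4.37 L = 17.611 g
agar: 8.08 g/L × 4.37 L = 35.310 g
sorbitol: 2 g per 100 mL × 4370 mL ÷ 100 = 87.400 g
copper sulfate pentahydrate: 68.3 µmol/L × 249.7 g/mol × 4.37 L ÷ 1000 = 74.528 mg

casein hydrolysate 17.611 g; agar 35.310 g; sorbitol 87.400 g; copper sulfate pentahydrate 74.528 mg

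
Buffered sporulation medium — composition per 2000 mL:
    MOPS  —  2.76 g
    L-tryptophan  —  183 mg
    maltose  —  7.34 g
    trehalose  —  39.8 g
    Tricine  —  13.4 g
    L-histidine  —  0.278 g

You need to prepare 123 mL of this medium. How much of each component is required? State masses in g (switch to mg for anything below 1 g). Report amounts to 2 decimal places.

Ratio of target to recipe volume: 123 / 2000 = 0.0615.
MOPS: 2.76 g × (123 mL / 2000 mL) = 0.16974 g = 169.74 mg
L-tryptophan: 183 mg × (123 mL / 2000 mL) = 11.25 mg
maltose: 7.34 g × (123 mL / 2000 mL) = 0.45141 g = 451.41 mg
trehalose: 39.8 g × (123 mL / 2000 mL) = 2.45 g
Tricine: 13.4 g × (123 mL / 2000 mL) = 0.8241 g = 824.10 mg
L-histidine: 0.278 g × (123 mL / 2000 mL) = 0.017097 g = 17.10 mg

MOPS 169.74 mg; L-tryptophan 11.25 mg; maltose 451.41 mg; trehalose 2.45 g; Tricine 824.10 mg; L-histidine 17.10 mg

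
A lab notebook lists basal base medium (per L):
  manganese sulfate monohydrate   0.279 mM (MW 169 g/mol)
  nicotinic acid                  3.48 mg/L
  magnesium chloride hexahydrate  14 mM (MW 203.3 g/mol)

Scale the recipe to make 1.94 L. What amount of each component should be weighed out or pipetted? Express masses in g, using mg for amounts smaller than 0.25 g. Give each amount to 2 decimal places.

manganese sulfate monohydrate 91.47 mg; nicotinic acid 6.75 mg; magnesium chloride hexahydrate 5.52 g

Scale factor relative to 1 L: 1.94.
manganese sulfate monohydrate: 0.279 mmol/L × 169 mg/mmol × 1.94 L = 91.47 mg
nicotinic acid: 3.48 mg/L × 1.94 L = 6.75 mg
magnesium chloride hexahydrate: 14 mmol/L × 203.3 g/mol × 1.94 L ÷ 1000 = 5.52 g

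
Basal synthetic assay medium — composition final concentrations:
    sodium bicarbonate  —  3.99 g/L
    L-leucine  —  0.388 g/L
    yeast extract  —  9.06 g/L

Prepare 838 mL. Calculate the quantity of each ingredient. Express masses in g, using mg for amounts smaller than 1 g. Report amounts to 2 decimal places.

Scale factor relative to 1 L: 0.838.
sodium bicarbonate: 3.99 g/L × 0.838 L = 3.34 g
L-leucine: 0.388 g/L × 0.838 L = 0.325144 g = 325.14 mg
yeast extract: 9.06 g/L × 0.838 L = 7.59 g

sodium bicarbonate 3.34 g; L-leucine 325.14 mg; yeast extract 7.59 g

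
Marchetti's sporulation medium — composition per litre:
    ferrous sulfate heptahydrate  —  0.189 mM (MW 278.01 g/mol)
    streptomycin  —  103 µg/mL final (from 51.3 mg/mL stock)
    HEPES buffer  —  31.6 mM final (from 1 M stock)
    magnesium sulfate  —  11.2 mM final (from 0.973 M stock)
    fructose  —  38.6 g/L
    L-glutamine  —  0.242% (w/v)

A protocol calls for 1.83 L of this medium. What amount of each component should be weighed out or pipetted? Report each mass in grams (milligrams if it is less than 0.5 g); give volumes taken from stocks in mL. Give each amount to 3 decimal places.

ferrous sulfate heptahydrate 96.155 mg; streptomycin 3.674 mL; HEPES buffer 57.828 mL; magnesium sulfate 21.065 mL; fructose 70.638 g; L-glutamine 4.429 g

Scale factor relative to 1 L: 1.83.
ferrous sulfate heptahydrate: 0.189 mmol/L × 278.01 mg/mmol × 1.83 L = 96.155 mg
streptomycin: C1V1 = C2V2 → 103 µg/mL × 1830 mL ÷ 51300 µg/mL = 3.674 mL
HEPES buffer: C1V1 = C2V2 → 31.6 mM × 1830 mL ÷ 1000 mM = 57.828 mL
magnesium sulfate: dilute stock: 11.2 mM × 1830 mL ÷ 973 mM = 21.065 mL
fructose: 38.6 g/L × 1.83 L = 70.638 g
L-glutamine: 0.242% w/v = 2.42 g/L → 2.42 × 1.83 L = 4.429 g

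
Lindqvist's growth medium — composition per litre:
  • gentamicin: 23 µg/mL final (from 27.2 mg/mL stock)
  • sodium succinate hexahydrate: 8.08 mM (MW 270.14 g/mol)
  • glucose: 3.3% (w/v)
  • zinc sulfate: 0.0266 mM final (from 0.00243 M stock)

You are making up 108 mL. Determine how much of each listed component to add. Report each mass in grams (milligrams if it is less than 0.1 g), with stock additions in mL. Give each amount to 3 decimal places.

Scale factor relative to 1 L: 0.108.
gentamicin: C1V1 = C2V2 → 23 µg/mL × 108 mL ÷ 27200 µg/mL = 0.091 mL
sodium succinate hexahydrate: 8.08 mmol/L × 270.14 g/mol × 0.108 L ÷ 1000 = 0.236 g
glucose: 3.3 g per 100 mL × 108 mL ÷ 100 = 3.564 g
zinc sulfate: V = C2·V2/C1 = 0.0266 mM × 108 mL ÷ 2.43 mM = 1.182 mL

gentamicin 0.091 mL; sodium succinate hexahydrate 0.236 g; glucose 3.564 g; zinc sulfate 1.182 mL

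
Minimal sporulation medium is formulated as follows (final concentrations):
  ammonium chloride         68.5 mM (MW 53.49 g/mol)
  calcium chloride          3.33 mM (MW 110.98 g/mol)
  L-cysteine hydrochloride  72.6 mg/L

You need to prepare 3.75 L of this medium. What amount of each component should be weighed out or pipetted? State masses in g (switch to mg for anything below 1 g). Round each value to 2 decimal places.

ammonium chloride 13.74 g; calcium chloride 1.39 g; L-cysteine hydrochloride 272.25 mg

Working volume: 3.75 L.
ammonium chloride: 68.5 mmol/L × 53.49 g/mol × 3.75 L ÷ 1000 = 13.74 g
calcium chloride: 3.33 mmol/L × 110.98 g/mol × 3.75 L ÷ 1000 = 1.39 g
L-cysteine hydrochloride: 72.6 mg/L × 3.75 L = 272.25 mg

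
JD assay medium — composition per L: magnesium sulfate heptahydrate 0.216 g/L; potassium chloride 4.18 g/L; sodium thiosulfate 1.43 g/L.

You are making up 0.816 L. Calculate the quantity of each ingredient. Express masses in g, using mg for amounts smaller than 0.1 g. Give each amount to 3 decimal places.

magnesium sulfate heptahydrate 0.176 g; potassium chloride 3.411 g; sodium thiosulfate 1.167 g

Working volume: 0.816 L.
magnesium sulfate heptahydrate: 0.216 g/L × 0.816 L = 0.176 g
potassium chloride: 4.18 g/L × 0.816 L = 3.411 g
sodium thiosulfate: 1.43 g/L × 0.816 L = 1.167 g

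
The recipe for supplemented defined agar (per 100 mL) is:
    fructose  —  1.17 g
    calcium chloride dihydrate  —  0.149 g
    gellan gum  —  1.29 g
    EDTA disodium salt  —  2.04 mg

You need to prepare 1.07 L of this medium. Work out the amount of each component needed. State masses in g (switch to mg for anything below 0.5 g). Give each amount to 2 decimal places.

fructose 12.52 g; calcium chloride dihydrate 1.59 g; gellan gum 13.80 g; EDTA disodium salt 21.83 mg

Scale factor = 1070 mL / 100 mL = 10.7.
fructose: 1.17 g × (1070 mL / 100 mL) = 12.52 g
calcium chloride dihydrate: 0.149 g × (1070 mL / 100 mL) = 1.59 g
gellan gum: 1.29 g × (1070 mL / 100 mL) = 13.80 g
EDTA disodium salt: 2.04 mg × (1070 mL / 100 mL) = 21.83 mg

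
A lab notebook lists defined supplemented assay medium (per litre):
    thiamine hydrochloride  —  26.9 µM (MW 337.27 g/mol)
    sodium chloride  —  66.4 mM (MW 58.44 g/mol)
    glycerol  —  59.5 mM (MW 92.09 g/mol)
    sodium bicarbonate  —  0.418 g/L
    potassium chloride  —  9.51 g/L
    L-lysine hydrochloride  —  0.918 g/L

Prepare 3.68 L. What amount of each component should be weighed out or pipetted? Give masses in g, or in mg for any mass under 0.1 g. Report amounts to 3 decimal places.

Working volume: 3.68 L.
thiamine hydrochloride: 26.9 µmol/L × 337.27 g/mol × 3.68 L ÷ 1000 = 33.387 mg
sodium chloride: 66.4 mmol/L × 58.44 g/mol × 3.68 L ÷ 1000 = 14.280 g
glycerol: 59.5 mmol/L × 92.09 g/mol × 3.68 L ÷ 1000 = 20.164 g
sodium bicarbonate: 0.418 g/L × 3.68 L = 1.538 g
potassium chloride: 9.51 g/L × 3.68 L = 34.997 g
L-lysine hydrochloride: 0.918 g/L × 3.68 L = 3.378 g

thiamine hydrochloride 33.387 mg; sodium chloride 14.280 g; glycerol 20.164 g; sodium bicarbonate 1.538 g; potassium chloride 34.997 g; L-lysine hydrochloride 3.378 g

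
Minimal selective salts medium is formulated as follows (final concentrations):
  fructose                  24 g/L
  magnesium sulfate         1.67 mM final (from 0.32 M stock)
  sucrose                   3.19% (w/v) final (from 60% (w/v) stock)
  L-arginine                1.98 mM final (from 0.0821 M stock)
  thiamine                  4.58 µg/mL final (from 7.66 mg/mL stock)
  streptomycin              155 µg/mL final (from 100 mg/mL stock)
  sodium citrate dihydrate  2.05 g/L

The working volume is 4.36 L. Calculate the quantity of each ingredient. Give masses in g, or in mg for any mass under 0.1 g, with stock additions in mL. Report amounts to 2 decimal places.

Scale factor relative to 1 L: 4.36.
fructose: 24 g/L × 4.36 L = 104.64 g
magnesium sulfate: V = C2·V2/C1 = 1.67 mM × 4360 mL ÷ 320 mM = 22.75 mL
sucrose: V = C2·V2/C1 = 3.19% ÷ 60% × 4360 mL = 231.81 mL
L-arginine: dilute stock: 1.98 mM × 4360 mL ÷ 82.1 mM = 105.15 mL
thiamine: V = C2·V2/C1 = 4.58 µg/mL × 4360 mL ÷ 7660 µg/mL = 2.61 mL
streptomycin: dilute stock: 155 µg/mL × 4360 mL ÷ 100000 µg/mL = 6.76 mL
sodium citrate dihydrate: 2.05 g/L × 4.36 L = 8.94 g

fructose 104.64 g; magnesium sulfate 22.75 mL; sucrose 231.81 mL; L-arginine 105.15 mL; thiamine 2.61 mL; streptomycin 6.76 mL; sodium citrate dihydrate 8.94 g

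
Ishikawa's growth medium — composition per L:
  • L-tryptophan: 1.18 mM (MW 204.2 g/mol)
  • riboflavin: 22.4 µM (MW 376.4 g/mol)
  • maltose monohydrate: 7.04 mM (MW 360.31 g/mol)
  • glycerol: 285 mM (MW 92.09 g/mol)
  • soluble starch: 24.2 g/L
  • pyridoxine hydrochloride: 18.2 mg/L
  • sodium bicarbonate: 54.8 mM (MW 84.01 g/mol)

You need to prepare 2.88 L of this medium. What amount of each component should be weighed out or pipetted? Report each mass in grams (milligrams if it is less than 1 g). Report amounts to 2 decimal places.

L-tryptophan 693.95 mg; riboflavin 24.28 mg; maltose monohydrate 7.31 g; glycerol 75.59 g; soluble starch 69.70 g; pyridoxine hydrochloride 52.42 mg; sodium bicarbonate 13.26 g

Scale factor relative to 1 L: 2.88.
L-tryptophan: 1.18 mmol/L × 204.2 mg/mmol × 2.88 L = 693.95 mg
riboflavin: 22.4 µmol/L × 376.4 g/mol × 2.88 L ÷ 1000 = 24.28 mg
maltose monohydrate: 7.04 mmol/L × 360.31 g/mol × 2.88 L ÷ 1000 = 7.31 g
glycerol: 285 mmol/L × 92.09 g/mol × 2.88 L ÷ 1000 = 75.59 g
soluble starch: 24.2 g/L × 2.88 L = 69.70 g
pyridoxine hydrochloride: 18.2 mg/L × 2.88 L = 52.42 mg
sodium bicarbonate: 54.8 mmol/L × 84.01 g/mol × 2.88 L ÷ 1000 = 13.26 g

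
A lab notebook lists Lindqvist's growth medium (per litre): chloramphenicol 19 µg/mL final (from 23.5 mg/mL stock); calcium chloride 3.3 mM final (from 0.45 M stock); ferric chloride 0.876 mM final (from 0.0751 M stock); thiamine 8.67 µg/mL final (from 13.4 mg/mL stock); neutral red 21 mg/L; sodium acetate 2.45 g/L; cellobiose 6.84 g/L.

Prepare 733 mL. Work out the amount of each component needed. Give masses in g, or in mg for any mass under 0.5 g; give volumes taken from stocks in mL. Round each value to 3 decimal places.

chloramphenicol 0.593 mL; calcium chloride 5.375 mL; ferric chloride 8.550 mL; thiamine 0.474 mL; neutral red 15.393 mg; sodium acetate 1.796 g; cellobiose 5.014 g

Scale factor relative to 1 L: 0.733.
chloramphenicol: V = C2·V2/C1 = 19 µg/mL × 733 mL ÷ 23500 µg/mL = 0.593 mL
calcium chloride: C1V1 = C2V2 → 3.3 mM × 733 mL ÷ 450 mM = 5.375 mL
ferric chloride: V = C2·V2/C1 = 0.876 mM × 733 mL ÷ 75.1 mM = 8.550 mL
thiamine: C1V1 = C2V2 → 8.67 µg/mL × 733 mL ÷ 13400 µg/mL = 0.474 mL
neutral red: 21 mg/L × 0.733 L = 15.393 mg
sodium acetate: 2.45 g/L × 0.733 L = 1.796 g
cellobiose: 6.84 g/L × 0.733 L = 5.014 g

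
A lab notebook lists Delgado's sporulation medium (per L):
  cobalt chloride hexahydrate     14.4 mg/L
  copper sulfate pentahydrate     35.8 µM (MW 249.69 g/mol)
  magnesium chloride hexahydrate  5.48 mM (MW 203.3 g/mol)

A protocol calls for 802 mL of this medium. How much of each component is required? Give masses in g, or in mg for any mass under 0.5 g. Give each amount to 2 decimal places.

cobalt chloride hexahydrate 11.55 mg; copper sulfate pentahydrate 7.17 mg; magnesium chloride hexahydrate 0.89 g

Target volume = 802 mL = 0.802 L.
cobalt chloride hexahydrate: 14.4 mg/L × 0.802 L = 11.55 mg
copper sulfate pentahydrate: 35.8 µmol/L × 249.69 g/mol × 0.802 L ÷ 1000 = 7.17 mg
magnesium chloride hexahydrate: 5.48 mmol/L × 203.3 g/mol × 0.802 L ÷ 1000 = 0.89 g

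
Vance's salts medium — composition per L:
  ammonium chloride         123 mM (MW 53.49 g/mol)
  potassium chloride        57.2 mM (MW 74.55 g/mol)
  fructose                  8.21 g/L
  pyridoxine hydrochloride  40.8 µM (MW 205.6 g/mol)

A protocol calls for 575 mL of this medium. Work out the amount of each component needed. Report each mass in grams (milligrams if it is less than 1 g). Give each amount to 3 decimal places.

ammonium chloride 3.783 g; potassium chloride 2.452 g; fructose 4.721 g; pyridoxine hydrochloride 4.823 mg

Scale factor relative to 1 L: 0.575.
ammonium chloride: 123 mmol/L × 53.49 g/mol × 0.575 L ÷ 1000 = 3.783 g
potassium chloride: 57.2 mmol/L × 74.55 g/mol × 0.575 L ÷ 1000 = 2.452 g
fructose: 8.21 g/L × 0.575 L = 4.721 g
pyridoxine hydrochloride: 40.8 µmol/L × 205.6 g/mol × 0.575 L ÷ 1000 = 4.823 mg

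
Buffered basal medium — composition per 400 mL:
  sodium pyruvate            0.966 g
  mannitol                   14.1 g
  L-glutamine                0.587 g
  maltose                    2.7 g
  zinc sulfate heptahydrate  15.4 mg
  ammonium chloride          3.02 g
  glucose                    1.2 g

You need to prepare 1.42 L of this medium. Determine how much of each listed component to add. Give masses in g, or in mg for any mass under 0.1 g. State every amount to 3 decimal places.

sodium pyruvate 3.429 g; mannitol 50.055 g; L-glutamine 2.084 g; maltose 9.585 g; zinc sulfate heptahydrate 54.670 mg; ammonium chloride 10.721 g; glucose 4.260 g

Scale factor = 1420 mL / 400 mL = 3.55.
sodium pyruvate: 0.966 g × (1420 mL / 400 mL) = 3.429 g
mannitol: 14.1 g × (1420 mL / 400 mL) = 50.055 g
L-glutamine: 0.587 g × (1420 mL / 400 mL) = 2.084 g
maltose: 2.7 g × (1420 mL / 400 mL) = 9.585 g
zinc sulfate heptahydrate: 15.4 mg × (1420 mL / 400 mL) = 54.670 mg
ammonium chloride: 3.02 g × (1420 mL / 400 mL) = 10.721 g
glucose: 1.2 g × (1420 mL / 400 mL) = 4.260 g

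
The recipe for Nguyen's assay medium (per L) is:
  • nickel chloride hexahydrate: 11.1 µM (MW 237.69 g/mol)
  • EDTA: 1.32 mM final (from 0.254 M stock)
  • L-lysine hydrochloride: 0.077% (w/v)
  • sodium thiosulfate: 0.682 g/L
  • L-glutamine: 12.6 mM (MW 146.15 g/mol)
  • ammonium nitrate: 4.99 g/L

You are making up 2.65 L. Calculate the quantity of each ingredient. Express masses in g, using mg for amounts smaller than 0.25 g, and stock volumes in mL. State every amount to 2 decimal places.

Scale factor relative to 1 L: 2.65.
nickel chloride hexahydrate: 11.1 µmol/L × 237.69 g/mol × 2.65 L ÷ 1000 = 6.99 mg
EDTA: C1V1 = C2V2 → 1.32 mM × 2650 mL ÷ 254 mM = 13.77 mL
L-lysine hydrochloride: 0.077 g per 100 mL × 2650 mL ÷ 100 = 2.04 g
sodium thiosulfate: 0.682 g/L × 2.65 L = 1.81 g
L-glutamine: 12.6 mmol/L × 146.15 g/mol × 2.65 L ÷ 1000 = 4.88 g
ammonium nitrate: 4.99 g/L × 2.65 L = 13.22 g

nickel chloride hexahydrate 6.99 mg; EDTA 13.77 mL; L-lysine hydrochloride 2.04 g; sodium thiosulfate 1.81 g; L-glutamine 4.88 g; ammonium nitrate 13.22 g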